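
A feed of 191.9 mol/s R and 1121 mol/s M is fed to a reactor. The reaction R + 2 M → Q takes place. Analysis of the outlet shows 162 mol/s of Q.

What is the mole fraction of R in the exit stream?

0.0302

For Q: n = n₀ + 1ξ → 162 = 0 + 1ξ, giving ξ = 162 mol/s.
Outlet amounts (n = n₀ + ν ξ):
  R: 191.9 − 1(162) = 29.9
  M: 1121 − 2(162) = 797
  Q: 0 + 1(162) = 162
Total out = 988.9 mol/s; y_R = 29.9 / 988.9 = 0.03024.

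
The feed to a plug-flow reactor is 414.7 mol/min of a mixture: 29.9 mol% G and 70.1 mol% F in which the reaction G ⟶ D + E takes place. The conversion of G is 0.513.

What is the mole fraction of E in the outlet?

G reacted = 0.513 × 124 = 63.61 mol/min; ν_G = −1, so ξ = 63.61/1 = 63.61 mol/min.
Outlet amounts (n = n₀ + ν ξ):
  G: 124 − 1(63.61) = 60.39
  D: 0 + 1(63.61) = 63.61
  E: 0 + 1(63.61) = 63.61
  F: 290.7 (inert)
Total out = 478.3 mol/min; y_E = 63.61 / 478.3 = 0.133.

0.133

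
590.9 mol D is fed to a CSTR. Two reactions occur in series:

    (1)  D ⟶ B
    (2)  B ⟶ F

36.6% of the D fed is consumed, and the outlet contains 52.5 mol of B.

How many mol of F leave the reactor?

164 mol

Conversion of D: D consumed = 1ξ₁ = 0.366 × 590.9 → ξ₁ = 216.3 mol.
B balance: n_B = 0 + 1ξ₁ − 1ξ₂ = 52.5 → ξ₂ = (1·216.3 − 52.5)/1 = 163.8 mol.
Outlet amounts (n = n₀ + Σ ν·ξ):
  D: 590.9 − 1(216.3) = 374.6
  B: 0 + 1(216.3) − 1(163.8) = 52.5
  F: 0 + 1(163.8) = 163.8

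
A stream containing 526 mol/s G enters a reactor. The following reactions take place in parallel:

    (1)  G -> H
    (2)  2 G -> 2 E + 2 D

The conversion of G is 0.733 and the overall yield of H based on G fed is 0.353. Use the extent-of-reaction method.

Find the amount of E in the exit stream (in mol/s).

200 mol/s

Yield of H: 1ξ₁ / 526 = 0.353 → ξ₁ = 185.7 mol/s.
Conversion of G: 1ξ₁ + 2ξ₂ = 0.733 × 526 = 385.6 → ξ₂ = 99.94 mol/s.
Outlet amounts (n = n₀ + Σ ν·ξ):
  G: 526 − 1(185.7) − 2(99.94) = 140.4
  H: 0 + 1(185.7) = 185.7
  E: 0 + 2(99.94) = 199.9
  D: 0 + 2(99.94) = 199.9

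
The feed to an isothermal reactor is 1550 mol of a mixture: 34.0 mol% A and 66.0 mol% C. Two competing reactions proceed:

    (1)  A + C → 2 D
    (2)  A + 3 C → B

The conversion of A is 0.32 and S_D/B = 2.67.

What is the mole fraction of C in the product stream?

Conversion of A: A consumed = 0.32 × 527 = 168.6 mol = 1ξ₁ + 1ξ₂.
Selectivity: 2ξ₁ / (1ξ₂) = 2.67 → ξ₁ = 1.335 ξ₂.
Substitute: (1·1.335 + 1) ξ₂ = 168.6 → ξ₂ = 72.22 mol, ξ₁ = 96.42 mol.
Outlet amounts (n = n₀ + Σ ν·ξ):
  A: 527 − 1(96.42) − 1(72.22) = 358.4
  C: 1023 − 1(96.42) − 3(72.22) = 709.9
  D: 0 + 2(96.42) = 192.8
  B: 0 + 1(72.22) = 72.22
Total out = 1333 mol; y_C = 709.9 / 1333 = 0.5324.

0.532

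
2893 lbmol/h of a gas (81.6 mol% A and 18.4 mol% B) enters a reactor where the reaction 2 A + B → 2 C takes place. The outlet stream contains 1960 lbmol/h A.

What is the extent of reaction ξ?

For A: n = n₀ − 2ξ → 1960 = 2361 − 2ξ, giving ξ = 200.3 lbmol/h.
Outlet amounts (n = n₀ + ν ξ):
  A: 2361 − 2(200.3) = 1960
  B: 532.3 − 1(200.3) = 332
  C: 0 + 2(200.3) = 400.7

ξ = 200 lbmol/h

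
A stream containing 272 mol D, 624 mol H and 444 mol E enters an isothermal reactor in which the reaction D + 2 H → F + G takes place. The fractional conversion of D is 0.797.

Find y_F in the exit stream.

D reacted = 0.797 × 272 = 216.8 mol; ν_D = −1, so ξ = 216.8/1 = 216.8 mol.
Outlet amounts (n = n₀ + ν ξ):
  D: 272 − 1(216.8) = 55.22
  H: 624 − 2(216.8) = 190.4
  F: 0 + 1(216.8) = 216.8
  G: 0 + 1(216.8) = 216.8
  E: 444 (inert)
Total out = 1123 mol; y_F = 216.8 / 1123 = 0.193.

0.193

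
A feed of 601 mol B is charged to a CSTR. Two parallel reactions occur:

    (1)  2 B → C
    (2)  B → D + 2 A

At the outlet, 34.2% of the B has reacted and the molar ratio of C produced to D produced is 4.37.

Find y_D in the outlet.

0.0383

Conversion of B: B consumed = 0.342 × 601 = 205.5 mol = 2ξ₁ + 1ξ₂.
Selectivity: 1ξ₁ / (1ξ₂) = 4.37 → ξ₁ = 4.37 ξ₂.
Substitute: (2·4.37 + 1) ξ₂ = 205.5 → ξ₂ = 21.1 mol, ξ₁ = 92.22 mol.
Outlet amounts (n = n₀ + Σ ν·ξ):
  B: 601 − 2(92.22) − 1(21.1) = 395.5
  C: 0 + 1(92.22) = 92.22
  D: 0 + 1(21.1) = 21.1
  A: 0 + 2(21.1) = 42.21
Total out = 551 mol; y_D = 21.1 / 551 = 0.0383.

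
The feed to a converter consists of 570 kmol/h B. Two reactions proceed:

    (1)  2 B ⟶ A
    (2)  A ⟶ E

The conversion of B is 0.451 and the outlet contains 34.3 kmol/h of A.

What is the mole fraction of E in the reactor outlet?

Conversion of B: B consumed = 2ξ₁ = 0.451 × 570 → ξ₁ = 128.5 kmol/h.
A balance: n_A = 0 + 1ξ₁ − 1ξ₂ = 34.3 → ξ₂ = (1·128.5 − 34.3)/1 = 94.23 kmol/h.
Outlet amounts (n = n₀ + Σ ν·ξ):
  B: 570 − 2(128.5) = 312.9
  A: 0 + 1(128.5) − 1(94.23) = 34.3
  E: 0 + 1(94.23) = 94.23
Total out = 441.5 kmol/h; y_E = 94.23 / 441.5 = 0.2135.

0.213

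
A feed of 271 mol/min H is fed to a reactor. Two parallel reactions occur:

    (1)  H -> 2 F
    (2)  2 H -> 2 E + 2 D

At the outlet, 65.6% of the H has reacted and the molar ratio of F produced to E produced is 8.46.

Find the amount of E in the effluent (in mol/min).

34 mol/min

Conversion of H: H consumed = 0.656 × 271 = 177.8 mol/min = 1ξ₁ + 2ξ₂.
Selectivity: 2ξ₁ / (2ξ₂) = 8.46 → ξ₁ = 8.46 ξ₂.
Substitute: (1·8.46 + 2) ξ₂ = 177.8 → ξ₂ = 17 mol/min, ξ₁ = 143.8 mol/min.
Outlet amounts (n = n₀ + Σ ν·ξ):
  H: 271 − 1(143.8) − 2(17) = 93.22
  F: 0 + 2(143.8) = 287.6
  E: 0 + 2(17) = 33.99
  D: 0 + 2(17) = 33.99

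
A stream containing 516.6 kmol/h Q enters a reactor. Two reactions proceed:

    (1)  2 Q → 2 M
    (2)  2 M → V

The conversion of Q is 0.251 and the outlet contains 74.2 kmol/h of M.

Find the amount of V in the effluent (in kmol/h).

Conversion of Q: Q consumed = 2ξ₁ = 0.251 × 516.6 → ξ₁ = 64.83 kmol/h.
M balance: n_M = 0 + 2ξ₁ − 2ξ₂ = 74.2 → ξ₂ = (2·64.83 − 74.2)/2 = 27.73 kmol/h.
Outlet amounts (n = n₀ + Σ ν·ξ):
  Q: 516.6 − 2(64.83) = 386.9
  M: 0 + 2(64.83) − 2(27.73) = 74.2
  V: 0 + 1(27.73) = 27.73

27.7 kmol/h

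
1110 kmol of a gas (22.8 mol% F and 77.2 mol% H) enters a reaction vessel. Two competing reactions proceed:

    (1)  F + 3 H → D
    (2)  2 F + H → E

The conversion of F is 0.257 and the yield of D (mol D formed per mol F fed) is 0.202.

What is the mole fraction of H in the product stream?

0.739

Yield of D: 1ξ₁ / 253.1 = 0.202 → ξ₁ = 51.12 kmol.
Conversion of F: 1ξ₁ + 2ξ₂ = 0.257 × 253.1 = 65.04 → ξ₂ = 6.96 kmol.
Outlet amounts (n = n₀ + Σ ν·ξ):
  F: 253.1 − 1(51.12) − 2(6.96) = 188
  H: 856.9 − 3(51.12) − 1(6.96) = 696.6
  D: 0 + 1(51.12) = 51.12
  E: 0 + 1(6.96) = 6.96
Total out = 942.7 kmol; y_H = 696.6 / 942.7 = 0.7389.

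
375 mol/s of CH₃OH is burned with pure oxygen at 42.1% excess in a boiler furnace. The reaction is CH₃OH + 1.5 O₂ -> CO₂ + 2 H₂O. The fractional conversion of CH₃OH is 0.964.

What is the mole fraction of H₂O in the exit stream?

0.534

Stoichiometric O₂ = 1.5 × 375 = 562.5 mol/s; O₂ fed = 562.5 × 1.421 = 799.3 mol/s.
Fuel reacted = 0.964 × 375 → ξ = 361.5 mol/s.
Outlet (n = n₀ + ν ξ):
  CH₃OH: 375 − 1(361.5) = 13.5
  O₂: 799.3 − 1.5(361.5) = 257.1
  CO₂: 0 + 1(361.5) = 361.5
  H₂O: 0 + 2(361.5) = 723
Total out = 1355 mol/s; y_H₂O = 723 / 1355 = 0.5336.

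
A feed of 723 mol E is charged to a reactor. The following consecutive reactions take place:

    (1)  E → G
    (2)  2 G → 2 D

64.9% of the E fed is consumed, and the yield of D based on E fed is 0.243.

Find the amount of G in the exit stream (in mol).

294 mol

Conversion of E: E consumed = 1ξ₁ = 0.649 × 723 → ξ₁ = 469.2 mol.
Yield of D: 2ξ₂ / 723 = 0.243 → ξ₂ = 87.84 mol.
Outlet amounts (n = n₀ + Σ ν·ξ):
  E: 723 − 1(469.2) = 253.8
  G: 0 + 1(469.2) − 2(87.84) = 293.5
  D: 0 + 2(87.84) = 175.7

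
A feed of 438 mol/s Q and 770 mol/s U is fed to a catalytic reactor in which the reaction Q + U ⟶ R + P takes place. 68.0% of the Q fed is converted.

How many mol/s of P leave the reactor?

Q reacted = 0.68 × 438 = 297.8 mol/s; ν_Q = −1, so ξ = 297.8/1 = 297.8 mol/s.
Outlet amounts (n = n₀ + ν ξ):
  Q: 438 − 1(297.8) = 140.2
  U: 770 − 1(297.8) = 472.2
  R: 0 + 1(297.8) = 297.8
  P: 0 + 1(297.8) = 297.8

298 mol/s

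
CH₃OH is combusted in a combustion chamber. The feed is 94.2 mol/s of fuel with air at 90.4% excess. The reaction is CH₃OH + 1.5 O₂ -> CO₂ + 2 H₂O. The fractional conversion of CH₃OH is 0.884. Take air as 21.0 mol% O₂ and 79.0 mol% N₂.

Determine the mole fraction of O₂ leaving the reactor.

Stoichiometric O₂ = 1.5 × 94.2 = 141.3 mol/s; O₂ fed = 141.3 × 1.904 = 269 mol/s.
N₂ fed = 269 × 79/21 = 1012 mol/s.
Fuel reacted = 0.884 × 94.2 → ξ = 83.27 mol/s.
Outlet (n = n₀ + ν ξ):
  CH₃OH: 94.2 − 1(83.27) = 10.93
  O₂: 269 − 1.5(83.27) = 144.1
  N₂: 1012 (inert)
  CO₂: 0 + 1(83.27) = 83.27
  H₂O: 0 + 2(83.27) = 166.5
Total out = 1417 mol/s; y_O₂ = 144.1 / 1417 = 0.1017.

0.102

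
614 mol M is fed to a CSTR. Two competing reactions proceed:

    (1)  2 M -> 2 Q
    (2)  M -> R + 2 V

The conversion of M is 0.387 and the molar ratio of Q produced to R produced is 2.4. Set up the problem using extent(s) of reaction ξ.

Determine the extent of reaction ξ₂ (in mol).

ξ₂ = 69.9 mol

Conversion of M: M consumed = 0.387 × 614 = 237.6 mol = 2ξ₁ + 1ξ₂.
Selectivity: 2ξ₁ / (1ξ₂) = 2.4 → ξ₁ = 1.2 ξ₂.
Substitute: (2·1.2 + 1) ξ₂ = 237.6 → ξ₂ = 69.89 mol, ξ₁ = 83.87 mol.
Outlet amounts (n = n₀ + Σ ν·ξ):
  M: 614 − 2(83.87) − 1(69.89) = 376.4
  Q: 0 + 2(83.87) = 167.7
  R: 0 + 1(69.89) = 69.89
  V: 0 + 2(69.89) = 139.8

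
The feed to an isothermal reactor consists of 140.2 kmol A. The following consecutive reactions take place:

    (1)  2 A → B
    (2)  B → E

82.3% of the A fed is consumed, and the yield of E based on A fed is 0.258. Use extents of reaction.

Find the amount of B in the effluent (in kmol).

Conversion of A: A consumed = 2ξ₁ = 0.823 × 140.2 → ξ₁ = 57.69 kmol.
Yield of E: 1ξ₂ / 140.2 = 0.258 → ξ₂ = 36.17 kmol.
Outlet amounts (n = n₀ + Σ ν·ξ):
  A: 140.2 − 2(57.69) = 24.82
  B: 0 + 1(57.69) − 1(36.17) = 21.52
  E: 0 + 1(36.17) = 36.17

21.5 kmol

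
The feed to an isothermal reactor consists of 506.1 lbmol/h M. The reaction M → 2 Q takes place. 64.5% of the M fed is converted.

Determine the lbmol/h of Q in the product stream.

M reacted = 0.645 × 506.1 = 326.4 lbmol/h; ν_M = −1, so ξ = 326.4/1 = 326.4 lbmol/h.
Outlet amounts (n = n₀ + ν ξ):
  M: 506.1 − 1(326.4) = 179.7
  Q: 0 + 2(326.4) = 652.9

653 lbmol/h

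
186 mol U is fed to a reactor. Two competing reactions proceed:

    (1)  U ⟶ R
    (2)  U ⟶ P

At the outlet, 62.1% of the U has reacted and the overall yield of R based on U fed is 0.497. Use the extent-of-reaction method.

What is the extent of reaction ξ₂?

ξ₂ = 23.1 mol

Yield of R: 1ξ₁ / 186 = 0.497 → ξ₁ = 92.44 mol.
Conversion of U: 1ξ₁ + 1ξ₂ = 0.621 × 186 = 115.5 → ξ₂ = 23.06 mol.
Outlet amounts (n = n₀ + Σ ν·ξ):
  U: 186 − 1(92.44) − 1(23.06) = 70.49
  R: 0 + 1(92.44) = 92.44
  P: 0 + 1(23.06) = 23.06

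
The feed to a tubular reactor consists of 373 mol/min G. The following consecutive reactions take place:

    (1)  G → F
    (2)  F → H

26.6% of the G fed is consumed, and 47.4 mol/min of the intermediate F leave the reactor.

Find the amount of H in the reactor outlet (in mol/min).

Conversion of G: G consumed = 1ξ₁ = 0.266 × 373 → ξ₁ = 99.22 mol/min.
F balance: n_F = 0 + 1ξ₁ − 1ξ₂ = 47.4 → ξ₂ = (1·99.22 − 47.4)/1 = 51.82 mol/min.
Outlet amounts (n = n₀ + Σ ν·ξ):
  G: 373 − 1(99.22) = 273.8
  F: 0 + 1(99.22) − 1(51.82) = 47.4
  H: 0 + 1(51.82) = 51.82

51.8 mol/min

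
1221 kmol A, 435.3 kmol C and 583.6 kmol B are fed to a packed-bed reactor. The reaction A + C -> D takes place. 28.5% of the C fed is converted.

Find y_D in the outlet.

C reacted = 0.285 × 435.3 = 124.1 kmol; ν_C = −1, so ξ = 124.1/1 = 124.1 kmol.
Outlet amounts (n = n₀ + ν ξ):
  A: 1221 − 1(124.1) = 1097
  C: 435.3 − 1(124.1) = 311.2
  D: 0 + 1(124.1) = 124.1
  B: 583.6 (inert)
Total out = 2116 kmol; y_D = 124.1 / 2116 = 0.05863.

0.0586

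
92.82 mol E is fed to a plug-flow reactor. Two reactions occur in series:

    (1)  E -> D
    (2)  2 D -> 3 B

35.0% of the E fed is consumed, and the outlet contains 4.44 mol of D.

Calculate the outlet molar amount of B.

42.1 mol

Conversion of E: E consumed = 1ξ₁ = 0.35 × 92.82 → ξ₁ = 32.49 mol.
D balance: n_D = 0 + 1ξ₁ − 2ξ₂ = 4.44 → ξ₂ = (1·32.49 − 4.44)/2 = 14.02 mol.
Outlet amounts (n = n₀ + Σ ν·ξ):
  E: 92.82 − 1(32.49) = 60.33
  D: 0 + 1(32.49) − 2(14.02) = 4.44
  B: 0 + 3(14.02) = 42.07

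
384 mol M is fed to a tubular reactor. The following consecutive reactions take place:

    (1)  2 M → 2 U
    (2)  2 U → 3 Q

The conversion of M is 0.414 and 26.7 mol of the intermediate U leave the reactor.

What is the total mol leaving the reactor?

Conversion of M: M consumed = 2ξ₁ = 0.414 × 384 → ξ₁ = 79.49 mol.
U balance: n_U = 0 + 2ξ₁ − 2ξ₂ = 26.7 → ξ₂ = (2·79.49 − 26.7)/2 = 66.14 mol.
Outlet amounts (n = n₀ + Σ ν·ξ):
  M: 384 − 2(79.49) = 225
  U: 0 + 2(79.49) − 2(66.14) = 26.7
  Q: 0 + 3(66.14) = 198.4
Total out = 225 + 26.7 + 198.4 = 450.1 mol.

450 mol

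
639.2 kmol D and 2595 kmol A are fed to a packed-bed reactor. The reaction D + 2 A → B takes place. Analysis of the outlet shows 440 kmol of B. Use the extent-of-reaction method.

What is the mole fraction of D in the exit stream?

For B: n = n₀ + 1ξ → 440 = 0 + 1ξ, giving ξ = 440 kmol.
Outlet amounts (n = n₀ + ν ξ):
  D: 639.2 − 1(440) = 199.2
  A: 2595 − 2(440) = 1715
  B: 0 + 1(440) = 440
Total out = 2354 kmol; y_D = 199.2 / 2354 = 0.08461.

0.0846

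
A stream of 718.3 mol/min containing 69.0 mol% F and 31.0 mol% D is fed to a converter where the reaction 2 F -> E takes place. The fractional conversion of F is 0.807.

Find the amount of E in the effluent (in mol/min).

F reacted = 0.807 × 495.6 = 400 mol/min; ν_F = −2, so ξ = 400/2 = 200 mol/min.
Outlet amounts (n = n₀ + ν ξ):
  F: 495.6 − 2(200) = 95.66
  E: 0 + 1(200) = 200
  D: 222.7 (inert)

200 mol/min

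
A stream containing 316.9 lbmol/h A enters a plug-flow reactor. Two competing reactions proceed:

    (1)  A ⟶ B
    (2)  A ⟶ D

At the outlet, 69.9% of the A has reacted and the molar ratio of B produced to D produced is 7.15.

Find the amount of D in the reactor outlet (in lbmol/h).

Conversion of A: A consumed = 0.699 × 316.9 = 221.5 lbmol/h = 1ξ₁ + 1ξ₂.
Selectivity: 1ξ₁ / (1ξ₂) = 7.15 → ξ₁ = 7.15 ξ₂.
Substitute: (1·7.15 + 1) ξ₂ = 221.5 → ξ₂ = 27.18 lbmol/h, ξ₁ = 194.3 lbmol/h.
Outlet amounts (n = n₀ + Σ ν·ξ):
  A: 316.9 − 1(194.3) − 1(27.18) = 95.39
  B: 0 + 1(194.3) = 194.3
  D: 0 + 1(27.18) = 27.18

27.2 lbmol/h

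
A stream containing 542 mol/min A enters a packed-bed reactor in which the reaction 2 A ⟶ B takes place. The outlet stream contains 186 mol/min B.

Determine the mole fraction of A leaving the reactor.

For B: n = n₀ + 1ξ → 186 = 0 + 1ξ, giving ξ = 186 mol/min.
Outlet amounts (n = n₀ + ν ξ):
  A: 542 − 2(186) = 170
  B: 0 + 1(186) = 186
Total out = 356 mol/min; y_A = 170 / 356 = 0.4775.

0.478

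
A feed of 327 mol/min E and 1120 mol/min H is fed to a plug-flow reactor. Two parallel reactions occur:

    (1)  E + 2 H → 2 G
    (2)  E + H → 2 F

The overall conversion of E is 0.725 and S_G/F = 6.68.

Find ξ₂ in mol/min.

Conversion of E: E consumed = 0.725 × 327 = 237.1 mol/min = 1ξ₁ + 1ξ₂.
Selectivity: 2ξ₁ / (2ξ₂) = 6.68 → ξ₁ = 6.68 ξ₂.
Substitute: (1·6.68 + 1) ξ₂ = 237.1 → ξ₂ = 30.87 mol/min, ξ₁ = 206.2 mol/min.
Outlet amounts (n = n₀ + Σ ν·ξ):
  E: 327 − 1(206.2) − 1(30.87) = 89.93
  H: 1120 − 2(206.2) − 1(30.87) = 676.7
  G: 0 + 2(206.2) = 412.4
  F: 0 + 2(30.87) = 61.74

ξ₂ = 30.9 mol/min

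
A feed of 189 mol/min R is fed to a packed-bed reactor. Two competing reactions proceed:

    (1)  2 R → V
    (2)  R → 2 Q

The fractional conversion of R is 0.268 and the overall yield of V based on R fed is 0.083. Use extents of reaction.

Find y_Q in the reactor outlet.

Yield of V: 1ξ₁ / 189 = 0.083 → ξ₁ = 15.69 mol/min.
Conversion of R: 2ξ₁ + 1ξ₂ = 0.268 × 189 = 50.65 → ξ₂ = 19.28 mol/min.
Outlet amounts (n = n₀ + Σ ν·ξ):
  R: 189 − 2(15.69) − 1(19.28) = 138.3
  V: 0 + 1(15.69) = 15.69
  Q: 0 + 2(19.28) = 38.56
Total out = 192.6 mol/min; y_Q = 38.56 / 192.6 = 0.2002.

0.2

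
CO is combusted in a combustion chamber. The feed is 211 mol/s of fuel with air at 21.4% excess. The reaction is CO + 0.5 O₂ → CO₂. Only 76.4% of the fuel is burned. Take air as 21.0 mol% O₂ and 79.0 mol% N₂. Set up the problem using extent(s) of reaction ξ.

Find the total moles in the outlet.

740 mol/s

Stoichiometric O₂ = 0.5 × 211 = 105.5 mol/s; O₂ fed = 105.5 × 1.214 = 128.1 mol/s.
N₂ fed = 128.1 × 79/21 = 481.8 mol/s.
Fuel reacted = 0.764 × 211 → ξ = 161.2 mol/s.
Outlet (n = n₀ + ν ξ):
  CO: 211 − 1(161.2) = 49.8
  O₂: 128.1 − 0.5(161.2) = 47.47
  N₂: 481.8 (inert)
  CO₂: 0 + 1(161.2) = 161.2
Total out = 49.8 + 47.47 + 481.8 + 161.2 = 740.3 mol/s.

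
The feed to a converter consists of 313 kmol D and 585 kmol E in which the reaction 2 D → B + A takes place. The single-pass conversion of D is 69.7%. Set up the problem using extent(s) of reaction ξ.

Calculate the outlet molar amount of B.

D reacted = 0.697 × 313 = 218.2 kmol; ν_D = −2, so ξ = 218.2/2 = 109.1 kmol.
Outlet amounts (n = n₀ + ν ξ):
  D: 313 − 2(109.1) = 94.84
  B: 0 + 1(109.1) = 109.1
  A: 0 + 1(109.1) = 109.1
  E: 585 (inert)

109 kmol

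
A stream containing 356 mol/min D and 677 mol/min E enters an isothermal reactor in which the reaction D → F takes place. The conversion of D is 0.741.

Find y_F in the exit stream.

0.255

D reacted = 0.741 × 356 = 263.8 mol/min; ν_D = −1, so ξ = 263.8/1 = 263.8 mol/min.
Outlet amounts (n = n₀ + ν ξ):
  D: 356 − 1(263.8) = 92.2
  F: 0 + 1(263.8) = 263.8
  E: 677 (inert)
Total out = 1033 mol/min; y_F = 263.8 / 1033 = 0.2554.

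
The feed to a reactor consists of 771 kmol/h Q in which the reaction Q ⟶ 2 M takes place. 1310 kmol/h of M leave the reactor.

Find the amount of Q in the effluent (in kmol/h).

For M: n = n₀ + 2ξ → 1310 = 0 + 2ξ, giving ξ = 655 kmol/h.
Outlet amounts (n = n₀ + ν ξ):
  Q: 771 − 1(655) = 116
  M: 0 + 2(655) = 1310

116 kmol/h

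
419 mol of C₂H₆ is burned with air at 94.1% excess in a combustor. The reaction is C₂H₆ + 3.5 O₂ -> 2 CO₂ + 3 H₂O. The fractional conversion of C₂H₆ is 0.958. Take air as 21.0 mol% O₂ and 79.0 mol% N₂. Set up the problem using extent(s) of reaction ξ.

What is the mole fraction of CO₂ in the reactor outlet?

0.0566

Stoichiometric O₂ = 3.5 × 419 = 1466 mol; O₂ fed = 1466 × 1.941 = 2846 mol.
N₂ fed = 2846 × 79/21 = 10710 mol.
Fuel reacted = 0.958 × 419 → ξ = 401.4 mol.
Outlet (n = n₀ + ν ξ):
  C₂H₆: 419 − 1(401.4) = 17.6
  O₂: 2846 − 3.5(401.4) = 1442
  N₂: 10710 (inert)
  CO₂: 0 + 2(401.4) = 802.8
  H₂O: 0 + 3(401.4) = 1204
Total out = 14170 mol; y_CO₂ = 802.8 / 14170 = 0.05664.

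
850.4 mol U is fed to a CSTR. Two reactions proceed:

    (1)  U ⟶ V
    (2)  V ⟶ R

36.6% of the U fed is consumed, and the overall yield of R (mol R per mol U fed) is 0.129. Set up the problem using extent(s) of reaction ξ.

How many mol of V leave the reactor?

Conversion of U: U consumed = 1ξ₁ = 0.366 × 850.4 → ξ₁ = 311.2 mol.
Yield of R: 1ξ₂ / 850.4 = 0.129 → ξ₂ = 109.7 mol.
Outlet amounts (n = n₀ + Σ ν·ξ):
  U: 850.4 − 1(311.2) = 539.2
  V: 0 + 1(311.2) − 1(109.7) = 201.5
  R: 0 + 1(109.7) = 109.7

202 mol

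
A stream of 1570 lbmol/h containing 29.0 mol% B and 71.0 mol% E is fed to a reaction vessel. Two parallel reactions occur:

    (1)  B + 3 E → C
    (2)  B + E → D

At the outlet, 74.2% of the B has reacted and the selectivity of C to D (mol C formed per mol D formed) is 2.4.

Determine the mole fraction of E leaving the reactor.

Conversion of B: B consumed = 0.742 × 455.3 = 337.8 lbmol/h = 1ξ₁ + 1ξ₂.
Selectivity: 1ξ₁ / (1ξ₂) = 2.4 → ξ₁ = 2.4 ξ₂.
Substitute: (1·2.4 + 1) ξ₂ = 337.8 → ξ₂ = 99.36 lbmol/h, ξ₁ = 238.5 lbmol/h.
Outlet amounts (n = n₀ + Σ ν·ξ):
  B: 455.3 − 1(238.5) − 1(99.36) = 117.5
  E: 1115 − 3(238.5) − 1(99.36) = 299.9
  C: 0 + 1(238.5) = 238.5
  D: 0 + 1(99.36) = 99.36
Total out = 755.2 lbmol/h; y_E = 299.9 / 755.2 = 0.3971.

0.397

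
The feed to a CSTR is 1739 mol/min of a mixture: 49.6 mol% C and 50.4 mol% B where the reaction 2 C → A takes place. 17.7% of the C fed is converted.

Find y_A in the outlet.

0.0459

C reacted = 0.177 × 862.5 = 152.7 mol/min; ν_C = −2, so ξ = 152.7/2 = 76.34 mol/min.
Outlet amounts (n = n₀ + ν ξ):
  C: 862.5 − 2(76.34) = 709.9
  A: 0 + 1(76.34) = 76.34
  B: 876.5 (inert)
Total out = 1663 mol/min; y_A = 76.34 / 1663 = 0.04591.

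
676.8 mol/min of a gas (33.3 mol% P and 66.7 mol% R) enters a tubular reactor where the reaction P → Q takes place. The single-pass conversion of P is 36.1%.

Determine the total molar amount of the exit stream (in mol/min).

P reacted = 0.361 × 225.4 = 81.36 mol/min; ν_P = −1, so ξ = 81.36/1 = 81.36 mol/min.
Outlet amounts (n = n₀ + ν ξ):
  P: 225.4 − 1(81.36) = 144
  Q: 0 + 1(81.36) = 81.36
  R: 451.4 (inert)
Total out = 144 + 81.36 + 451.4 = 676.8 mol/min.

677 mol/min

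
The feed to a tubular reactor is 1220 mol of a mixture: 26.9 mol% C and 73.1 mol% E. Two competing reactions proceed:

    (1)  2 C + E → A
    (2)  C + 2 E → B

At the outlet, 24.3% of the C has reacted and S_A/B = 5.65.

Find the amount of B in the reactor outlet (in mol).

6.48 mol

Conversion of C: C consumed = 0.243 × 328.2 = 79.75 mol = 2ξ₁ + 1ξ₂.
Selectivity: 1ξ₁ / (1ξ₂) = 5.65 → ξ₁ = 5.65 ξ₂.
Substitute: (2·5.65 + 1) ξ₂ = 79.75 → ξ₂ = 6.484 mol, ξ₁ = 36.63 mol.
Outlet amounts (n = n₀ + Σ ν·ξ):
  C: 328.2 − 2(36.63) − 1(6.484) = 248.4
  E: 891.8 − 1(36.63) − 2(6.484) = 842.2
  A: 0 + 1(36.63) = 36.63
  B: 0 + 1(6.484) = 6.484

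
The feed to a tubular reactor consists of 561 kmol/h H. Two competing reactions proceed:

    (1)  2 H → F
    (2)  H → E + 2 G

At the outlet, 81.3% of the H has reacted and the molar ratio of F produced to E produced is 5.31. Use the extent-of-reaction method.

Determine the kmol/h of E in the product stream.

Conversion of H: H consumed = 0.813 × 561 = 456.1 kmol/h = 2ξ₁ + 1ξ₂.
Selectivity: 1ξ₁ / (1ξ₂) = 5.31 → ξ₁ = 5.31 ξ₂.
Substitute: (2·5.31 + 1) ξ₂ = 456.1 → ξ₂ = 39.25 kmol/h, ξ₁ = 208.4 kmol/h.
Outlet amounts (n = n₀ + Σ ν·ξ):
  H: 561 − 2(208.4) − 1(39.25) = 104.9
  F: 0 + 1(208.4) = 208.4
  E: 0 + 1(39.25) = 39.25
  G: 0 + 2(39.25) = 78.5

39.3 kmol/h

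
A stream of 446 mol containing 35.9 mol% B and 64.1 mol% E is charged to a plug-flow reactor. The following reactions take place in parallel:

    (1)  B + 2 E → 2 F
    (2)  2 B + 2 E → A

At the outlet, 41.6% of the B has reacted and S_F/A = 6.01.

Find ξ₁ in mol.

Conversion of B: B consumed = 0.416 × 160.1 = 66.61 mol = 1ξ₁ + 2ξ₂.
Selectivity: 2ξ₁ / (1ξ₂) = 6.01 → ξ₁ = 3.005 ξ₂.
Substitute: (1·3.005 + 2) ξ₂ = 66.61 → ξ₂ = 13.31 mol, ξ₁ = 39.99 mol.
Outlet amounts (n = n₀ + Σ ν·ξ):
  B: 160.1 − 1(39.99) − 2(13.31) = 93.51
  E: 285.9 − 2(39.99) − 2(13.31) = 179.3
  F: 0 + 2(39.99) = 79.98
  A: 0 + 1(13.31) = 13.31

ξ₁ = 40 mol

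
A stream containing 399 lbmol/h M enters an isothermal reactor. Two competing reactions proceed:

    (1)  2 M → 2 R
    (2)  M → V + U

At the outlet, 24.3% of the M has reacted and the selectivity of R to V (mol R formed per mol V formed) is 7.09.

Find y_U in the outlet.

0.0292

Conversion of M: M consumed = 0.243 × 399 = 96.96 lbmol/h = 2ξ₁ + 1ξ₂.
Selectivity: 2ξ₁ / (1ξ₂) = 7.09 → ξ₁ = 3.545 ξ₂.
Substitute: (2·3.545 + 1) ξ₂ = 96.96 → ξ₂ = 11.98 lbmol/h, ξ₁ = 42.49 lbmol/h.
Outlet amounts (n = n₀ + Σ ν·ξ):
  M: 399 − 2(42.49) − 1(11.98) = 302
  R: 0 + 2(42.49) = 84.97
  V: 0 + 1(11.98) = 11.98
  U: 0 + 1(11.98) = 11.98
Total out = 411 lbmol/h; y_U = 11.98 / 411 = 0.02916.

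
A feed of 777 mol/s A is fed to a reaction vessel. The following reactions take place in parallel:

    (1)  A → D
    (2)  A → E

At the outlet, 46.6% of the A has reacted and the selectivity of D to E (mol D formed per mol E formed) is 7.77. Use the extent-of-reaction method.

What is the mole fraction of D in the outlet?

0.413

Conversion of A: A consumed = 0.466 × 777 = 362.1 mol/s = 1ξ₁ + 1ξ₂.
Selectivity: 1ξ₁ / (1ξ₂) = 7.77 → ξ₁ = 7.77 ξ₂.
Substitute: (1·7.77 + 1) ξ₂ = 362.1 → ξ₂ = 41.29 mol/s, ξ₁ = 320.8 mol/s.
Outlet amounts (n = n₀ + Σ ν·ξ):
  A: 777 − 1(320.8) − 1(41.29) = 414.9
  D: 0 + 1(320.8) = 320.8
  E: 0 + 1(41.29) = 41.29
Total out = 777 mol/s; y_D = 320.8 / 777 = 0.4129.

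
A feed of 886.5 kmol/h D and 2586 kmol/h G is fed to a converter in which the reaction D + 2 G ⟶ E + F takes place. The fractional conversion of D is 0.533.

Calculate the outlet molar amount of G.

D reacted = 0.533 × 886.5 = 472.5 kmol/h; ν_D = −1, so ξ = 472.5/1 = 472.5 kmol/h.
Outlet amounts (n = n₀ + ν ξ):
  D: 886.5 − 1(472.5) = 414
  G: 2586 − 2(472.5) = 1641
  E: 0 + 1(472.5) = 472.5
  F: 0 + 1(472.5) = 472.5

1640 kmol/h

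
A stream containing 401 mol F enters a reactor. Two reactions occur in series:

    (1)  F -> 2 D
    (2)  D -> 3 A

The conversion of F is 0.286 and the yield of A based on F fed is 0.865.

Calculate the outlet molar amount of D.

114 mol

Conversion of F: F consumed = 1ξ₁ = 0.286 × 401 → ξ₁ = 114.7 mol.
Yield of A: 3ξ₂ / 401 = 0.865 → ξ₂ = 115.6 mol.
Outlet amounts (n = n₀ + Σ ν·ξ):
  F: 401 − 1(114.7) = 286.3
  D: 0 + 2(114.7) − 1(115.6) = 113.8
  A: 0 + 3(115.6) = 346.9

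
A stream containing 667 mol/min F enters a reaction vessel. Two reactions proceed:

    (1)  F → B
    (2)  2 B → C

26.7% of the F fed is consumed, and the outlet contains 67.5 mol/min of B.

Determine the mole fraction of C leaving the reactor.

0.0904

Conversion of F: F consumed = 1ξ₁ = 0.267 × 667 → ξ₁ = 178.1 mol/min.
B balance: n_B = 0 + 1ξ₁ − 2ξ₂ = 67.5 → ξ₂ = (1·178.1 − 67.5)/2 = 55.29 mol/min.
Outlet amounts (n = n₀ + Σ ν·ξ):
  F: 667 − 1(178.1) = 488.9
  B: 0 + 1(178.1) − 2(55.29) = 67.5
  C: 0 + 1(55.29) = 55.29
Total out = 611.7 mol/min; y_C = 55.29 / 611.7 = 0.09039.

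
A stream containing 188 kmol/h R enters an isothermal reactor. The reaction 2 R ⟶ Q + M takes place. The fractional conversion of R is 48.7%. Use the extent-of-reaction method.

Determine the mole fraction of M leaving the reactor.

R reacted = 0.487 × 188 = 91.56 kmol/h; ν_R = −2, so ξ = 91.56/2 = 45.78 kmol/h.
Outlet amounts (n = n₀ + ν ξ):
  R: 188 − 2(45.78) = 96.44
  Q: 0 + 1(45.78) = 45.78
  M: 0 + 1(45.78) = 45.78
Total out = 188 kmol/h; y_M = 45.78 / 188 = 0.2435.

0.243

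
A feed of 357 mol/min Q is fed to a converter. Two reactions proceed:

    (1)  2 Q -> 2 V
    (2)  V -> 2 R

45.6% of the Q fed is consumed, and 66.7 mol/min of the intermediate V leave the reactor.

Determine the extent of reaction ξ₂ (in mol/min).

Conversion of Q: Q consumed = 2ξ₁ = 0.456 × 357 → ξ₁ = 81.4 mol/min.
V balance: n_V = 0 + 2ξ₁ − 1ξ₂ = 66.7 → ξ₂ = (2·81.4 − 66.7)/1 = 96.09 mol/min.
Outlet amounts (n = n₀ + Σ ν·ξ):
  Q: 357 − 2(81.4) = 194.2
  V: 0 + 2(81.4) − 1(96.09) = 66.7
  R: 0 + 2(96.09) = 192.2

ξ₂ = 96.1 mol/min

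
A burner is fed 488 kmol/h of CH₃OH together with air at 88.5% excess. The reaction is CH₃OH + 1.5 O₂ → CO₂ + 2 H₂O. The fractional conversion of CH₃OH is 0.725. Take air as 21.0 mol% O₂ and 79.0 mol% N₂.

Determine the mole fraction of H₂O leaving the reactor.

0.0978

Stoichiometric O₂ = 1.5 × 488 = 732 kmol/h; O₂ fed = 732 × 1.885 = 1380 kmol/h.
N₂ fed = 1380 × 79/21 = 5191 kmol/h.
Fuel reacted = 0.725 × 488 → ξ = 353.8 kmol/h.
Outlet (n = n₀ + ν ξ):
  CH₃OH: 488 − 1(353.8) = 134.2
  O₂: 1380 − 1.5(353.8) = 849.1
  N₂: 5191 (inert)
  CO₂: 0 + 1(353.8) = 353.8
  H₂O: 0 + 2(353.8) = 707.6
Total out = 7235 kmol/h; y_H₂O = 707.6 / 7235 = 0.0978.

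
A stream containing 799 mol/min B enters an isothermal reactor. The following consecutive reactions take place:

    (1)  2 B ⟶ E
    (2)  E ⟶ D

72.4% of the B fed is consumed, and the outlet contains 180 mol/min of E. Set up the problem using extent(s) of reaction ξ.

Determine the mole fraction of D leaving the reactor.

0.214

Conversion of B: B consumed = 2ξ₁ = 0.724 × 799 → ξ₁ = 289.2 mol/min.
E balance: n_E = 0 + 1ξ₁ − 1ξ₂ = 180 → ξ₂ = (1·289.2 − 180)/1 = 109.2 mol/min.
Outlet amounts (n = n₀ + Σ ν·ξ):
  B: 799 − 2(289.2) = 220.5
  E: 0 + 1(289.2) − 1(109.2) = 180
  D: 0 + 1(109.2) = 109.2
Total out = 509.8 mol/min; y_D = 109.2 / 509.8 = 0.2143.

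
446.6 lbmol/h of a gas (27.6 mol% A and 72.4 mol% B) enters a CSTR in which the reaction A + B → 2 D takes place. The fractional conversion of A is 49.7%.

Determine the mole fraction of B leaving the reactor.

A reacted = 0.497 × 123.3 = 61.26 lbmol/h; ν_A = −1, so ξ = 61.26/1 = 61.26 lbmol/h.
Outlet amounts (n = n₀ + ν ξ):
  A: 123.3 − 1(61.26) = 62
  B: 323.3 − 1(61.26) = 262.1
  D: 0 + 2(61.26) = 122.5
Total out = 446.6 lbmol/h; y_B = 262.1 / 446.6 = 0.5868.

0.587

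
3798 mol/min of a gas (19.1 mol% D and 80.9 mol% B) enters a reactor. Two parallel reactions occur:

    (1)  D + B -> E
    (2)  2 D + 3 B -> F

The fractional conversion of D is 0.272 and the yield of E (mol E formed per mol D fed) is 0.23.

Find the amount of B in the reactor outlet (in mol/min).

2860 mol/min

Yield of E: 1ξ₁ / 725.4 = 0.23 → ξ₁ = 166.8 mol/min.
Conversion of D: 1ξ₁ + 2ξ₂ = 0.272 × 725.4 = 197.3 → ξ₂ = 15.23 mol/min.
Outlet amounts (n = n₀ + Σ ν·ξ):
  D: 725.4 − 1(166.8) − 2(15.23) = 528.1
  B: 3073 − 1(166.8) − 3(15.23) = 2860
  E: 0 + 1(166.8) = 166.8
  F: 0 + 1(15.23) = 15.23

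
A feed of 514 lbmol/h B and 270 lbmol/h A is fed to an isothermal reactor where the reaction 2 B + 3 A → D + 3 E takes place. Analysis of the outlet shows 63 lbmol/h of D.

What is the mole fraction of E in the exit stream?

For D: n = n₀ + 1ξ → 63 = 0 + 1ξ, giving ξ = 63 lbmol/h.
Outlet amounts (n = n₀ + ν ξ):
  B: 514 − 2(63) = 388
  A: 270 − 3(63) = 81
  D: 0 + 1(63) = 63
  E: 0 + 3(63) = 189
Total out = 721 lbmol/h; y_E = 189 / 721 = 0.2621.

0.262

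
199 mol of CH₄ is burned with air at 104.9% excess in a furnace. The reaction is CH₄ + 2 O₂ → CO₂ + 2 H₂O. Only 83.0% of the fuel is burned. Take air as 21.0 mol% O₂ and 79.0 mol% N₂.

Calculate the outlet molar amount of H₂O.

Stoichiometric O₂ = 2 × 199 = 398 mol; O₂ fed = 398 × 2.049 = 815.5 mol.
N₂ fed = 815.5 × 79/21 = 3068 mol.
Fuel reacted = 0.83 × 199 → ξ = 165.2 mol.
Outlet (n = n₀ + ν ξ):
  CH₄: 199 − 1(165.2) = 33.83
  O₂: 815.5 − 2(165.2) = 485.2
  N₂: 3068 (inert)
  CO₂: 0 + 1(165.2) = 165.2
  H₂O: 0 + 2(165.2) = 330.3

330 mol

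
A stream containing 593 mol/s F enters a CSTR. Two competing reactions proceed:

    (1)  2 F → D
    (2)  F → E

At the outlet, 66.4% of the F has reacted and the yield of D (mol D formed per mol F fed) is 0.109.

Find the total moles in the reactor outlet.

Yield of D: 1ξ₁ / 593 = 0.109 → ξ₁ = 64.64 mol/s.
Conversion of F: 2ξ₁ + 1ξ₂ = 0.664 × 593 = 393.8 → ξ₂ = 264.5 mol/s.
Outlet amounts (n = n₀ + Σ ν·ξ):
  F: 593 − 2(64.64) − 1(264.5) = 199.2
  D: 0 + 1(64.64) = 64.64
  E: 0 + 1(264.5) = 264.5
Total out = 199.2 + 64.64 + 264.5 = 528.4 mol/s.

528 mol/s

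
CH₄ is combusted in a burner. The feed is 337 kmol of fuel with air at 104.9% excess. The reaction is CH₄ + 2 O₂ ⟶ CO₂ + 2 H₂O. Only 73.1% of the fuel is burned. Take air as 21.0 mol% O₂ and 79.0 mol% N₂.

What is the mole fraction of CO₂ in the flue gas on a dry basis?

0.0384

Stoichiometric O₂ = 2 × 337 = 674 kmol; O₂ fed = 674 × 2.049 = 1381 kmol.
N₂ fed = 1381 × 79/21 = 5195 kmol.
Fuel reacted = 0.731 × 337 → ξ = 246.3 kmol.
Outlet (n = n₀ + ν ξ):
  CH₄: 337 − 1(246.3) = 90.65
  O₂: 1381 − 2(246.3) = 888.3
  N₂: 5195 (inert)
  CO₂: 0 + 1(246.3) = 246.3
  H₂O: 0 + 2(246.3) = 492.7
Dry total = 6421 kmol; y_CO₂ (dry) = 246.3 / 6421 = 0.03837.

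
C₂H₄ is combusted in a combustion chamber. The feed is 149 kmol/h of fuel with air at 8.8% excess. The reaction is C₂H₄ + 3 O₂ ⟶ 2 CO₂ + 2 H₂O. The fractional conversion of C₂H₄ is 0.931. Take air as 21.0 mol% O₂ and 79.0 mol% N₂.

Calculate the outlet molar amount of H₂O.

Stoichiometric O₂ = 3 × 149 = 447 kmol/h; O₂ fed = 447 × 1.088 = 486.3 kmol/h.
N₂ fed = 486.3 × 79/21 = 1830 kmol/h.
Fuel reacted = 0.931 × 149 → ξ = 138.7 kmol/h.
Outlet (n = n₀ + ν ξ):
  C₂H₄: 149 − 1(138.7) = 10.28
  O₂: 486.3 − 3(138.7) = 70.18
  N₂: 1830 (inert)
  CO₂: 0 + 2(138.7) = 277.4
  H₂O: 0 + 2(138.7) = 277.4

277 kmol/h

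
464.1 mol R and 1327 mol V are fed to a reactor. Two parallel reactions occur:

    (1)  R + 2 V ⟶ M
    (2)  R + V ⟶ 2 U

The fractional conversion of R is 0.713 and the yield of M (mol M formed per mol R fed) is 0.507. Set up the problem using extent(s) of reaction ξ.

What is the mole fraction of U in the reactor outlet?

0.145

Yield of M: 1ξ₁ / 464.1 = 0.507 → ξ₁ = 235.3 mol.
Conversion of R: 1ξ₁ + 1ξ₂ = 0.713 × 464.1 = 330.9 → ξ₂ = 95.6 mol.
Outlet amounts (n = n₀ + Σ ν·ξ):
  R: 464.1 − 1(235.3) − 1(95.6) = 133.2
  V: 1327 − 2(235.3) − 1(95.6) = 760.8
  M: 0 + 1(235.3) = 235.3
  U: 0 + 2(95.6) = 191.2
Total out = 1321 mol; y_U = 191.2 / 1321 = 0.1448.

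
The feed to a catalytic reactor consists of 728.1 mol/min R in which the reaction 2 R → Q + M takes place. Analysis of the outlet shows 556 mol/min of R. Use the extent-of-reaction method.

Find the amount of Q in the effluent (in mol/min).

For R: n = n₀ − 2ξ → 556 = 728.1 − 2ξ, giving ξ = 86.05 mol/min.
Outlet amounts (n = n₀ + ν ξ):
  R: 728.1 − 2(86.05) = 556
  Q: 0 + 1(86.05) = 86.05
  M: 0 + 1(86.05) = 86.05

86.1 mol/min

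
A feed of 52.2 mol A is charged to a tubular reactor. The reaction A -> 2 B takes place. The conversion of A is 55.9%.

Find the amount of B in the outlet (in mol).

58.4 mol

A reacted = 0.559 × 52.2 = 29.18 mol; ν_A = −1, so ξ = 29.18/1 = 29.18 mol.
Outlet amounts (n = n₀ + ν ξ):
  A: 52.2 − 1(29.18) = 23.02
  B: 0 + 2(29.18) = 58.36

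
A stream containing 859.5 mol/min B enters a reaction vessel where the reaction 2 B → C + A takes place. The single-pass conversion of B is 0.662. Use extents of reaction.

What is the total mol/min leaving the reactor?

B reacted = 0.662 × 859.5 = 569 mol/min; ν_B = −2, so ξ = 569/2 = 284.5 mol/min.
Outlet amounts (n = n₀ + ν ξ):
  B: 859.5 − 2(284.5) = 290.5
  C: 0 + 1(284.5) = 284.5
  A: 0 + 1(284.5) = 284.5
Total out = 290.5 + 284.5 + 284.5 = 859.5 mol/min.

860 mol/min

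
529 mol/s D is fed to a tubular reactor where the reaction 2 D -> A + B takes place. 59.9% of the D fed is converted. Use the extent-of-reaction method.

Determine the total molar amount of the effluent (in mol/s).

529 mol/s

D reacted = 0.599 × 529 = 316.9 mol/s; ν_D = −2, so ξ = 316.9/2 = 158.4 mol/s.
Outlet amounts (n = n₀ + ν ξ):
  D: 529 − 2(158.4) = 212.1
  A: 0 + 1(158.4) = 158.4
  B: 0 + 1(158.4) = 158.4
Total out = 212.1 + 158.4 + 158.4 = 529 mol/s.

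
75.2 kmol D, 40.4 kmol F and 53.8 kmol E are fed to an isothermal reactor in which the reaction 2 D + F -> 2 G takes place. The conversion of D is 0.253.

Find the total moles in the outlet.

D reacted = 0.253 × 75.2 = 19.03 kmol; ν_D = −2, so ξ = 19.03/2 = 9.513 kmol.
Outlet amounts (n = n₀ + ν ξ):
  D: 75.2 − 2(9.513) = 56.17
  F: 40.4 − 1(9.513) = 30.89
  G: 0 + 2(9.513) = 19.03
  E: 53.8 (inert)
Total out = 56.17 + 30.89 + 19.03 + 53.8 = 159.9 kmol.

160 kmol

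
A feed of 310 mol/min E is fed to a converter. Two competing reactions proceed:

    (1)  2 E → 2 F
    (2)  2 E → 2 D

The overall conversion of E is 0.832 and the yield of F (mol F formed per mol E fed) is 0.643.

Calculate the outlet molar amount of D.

Yield of F: 2ξ₁ / 310 = 0.643 → ξ₁ = 99.67 mol/min.
Conversion of E: 2ξ₁ + 2ξ₂ = 0.832 × 310 = 257.9 → ξ₂ = 29.3 mol/min.
Outlet amounts (n = n₀ + Σ ν·ξ):
  E: 310 − 2(99.67) − 2(29.3) = 52.08
  F: 0 + 2(99.67) = 199.3
  D: 0 + 2(29.3) = 58.59

58.6 mol/min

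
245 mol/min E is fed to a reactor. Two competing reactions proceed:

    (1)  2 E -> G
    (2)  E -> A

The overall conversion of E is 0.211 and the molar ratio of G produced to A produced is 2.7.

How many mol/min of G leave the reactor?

Conversion of E: E consumed = 0.211 × 245 = 51.7 mol/min = 2ξ₁ + 1ξ₂.
Selectivity: 1ξ₁ / (1ξ₂) = 2.7 → ξ₁ = 2.7 ξ₂.
Substitute: (2·2.7 + 1) ξ₂ = 51.7 → ξ₂ = 8.077 mol/min, ξ₁ = 21.81 mol/min.
Outlet amounts (n = n₀ + Σ ν·ξ):
  E: 245 − 2(21.81) − 1(8.077) = 193.3
  G: 0 + 1(21.81) = 21.81
  A: 0 + 1(8.077) = 8.077

21.8 mol/min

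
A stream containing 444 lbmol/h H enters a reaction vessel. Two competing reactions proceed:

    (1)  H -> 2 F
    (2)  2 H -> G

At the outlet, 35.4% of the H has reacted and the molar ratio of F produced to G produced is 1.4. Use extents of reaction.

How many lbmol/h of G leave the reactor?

58.2 lbmol/h

Conversion of H: H consumed = 0.354 × 444 = 157.2 lbmol/h = 1ξ₁ + 2ξ₂.
Selectivity: 2ξ₁ / (1ξ₂) = 1.4 → ξ₁ = 0.7 ξ₂.
Substitute: (1·0.7 + 2) ξ₂ = 157.2 → ξ₂ = 58.21 lbmol/h, ξ₁ = 40.75 lbmol/h.
Outlet amounts (n = n₀ + Σ ν·ξ):
  H: 444 − 1(40.75) − 2(58.21) = 286.8
  F: 0 + 2(40.75) = 81.5
  G: 0 + 1(58.21) = 58.21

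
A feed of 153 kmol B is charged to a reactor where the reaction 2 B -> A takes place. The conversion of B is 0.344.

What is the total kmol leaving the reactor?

B reacted = 0.344 × 153 = 52.63 kmol; ν_B = −2, so ξ = 52.63/2 = 26.32 kmol.
Outlet amounts (n = n₀ + ν ξ):
  B: 153 − 2(26.32) = 100.4
  A: 0 + 1(26.32) = 26.32
Total out = 100.4 + 26.32 = 126.7 kmol.

127 kmol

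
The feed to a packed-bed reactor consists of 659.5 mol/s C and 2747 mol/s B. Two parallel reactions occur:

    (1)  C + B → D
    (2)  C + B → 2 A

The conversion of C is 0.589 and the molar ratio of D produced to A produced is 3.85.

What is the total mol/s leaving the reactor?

Conversion of C: C consumed = 0.589 × 659.5 = 388.4 mol/s = 1ξ₁ + 1ξ₂.
Selectivity: 1ξ₁ / (2ξ₂) = 3.85 → ξ₁ = 7.7 ξ₂.
Substitute: (1·7.7 + 1) ξ₂ = 388.4 → ξ₂ = 44.65 mol/s, ξ₁ = 343.8 mol/s.
Outlet amounts (n = n₀ + Σ ν·ξ):
  C: 659.5 − 1(343.8) − 1(44.65) = 271.1
  B: 2747 − 1(343.8) − 1(44.65) = 2359
  D: 0 + 1(343.8) = 343.8
  A: 0 + 2(44.65) = 89.3
Total out = 271.1 + 2359 + 343.8 + 89.3 = 3063 mol/s.

3060 mol/s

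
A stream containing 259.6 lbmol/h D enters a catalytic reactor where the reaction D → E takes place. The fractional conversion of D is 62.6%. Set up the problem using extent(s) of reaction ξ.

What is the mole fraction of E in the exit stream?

0.626

D reacted = 0.626 × 259.6 = 162.5 lbmol/h; ν_D = −1, so ξ = 162.5/1 = 162.5 lbmol/h.
Outlet amounts (n = n₀ + ν ξ):
  D: 259.6 − 1(162.5) = 97.09
  E: 0 + 1(162.5) = 162.5
Total out = 259.6 lbmol/h; y_E = 162.5 / 259.6 = 0.626.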